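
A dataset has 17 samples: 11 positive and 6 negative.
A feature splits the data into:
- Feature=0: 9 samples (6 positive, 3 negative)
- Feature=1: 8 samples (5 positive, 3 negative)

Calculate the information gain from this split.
0.0014 bits

Information Gain = H(Y) - H(Y|Feature)

Before split:
P(positive) = 11/17 = 0.6471
H(Y) = 0.9367 bits

After split:
Feature=0: H = 0.9183 bits (weight = 9/17)
Feature=1: H = 0.9544 bits (weight = 8/17)
H(Y|Feature) = (9/17)×0.9183 + (8/17)×0.9544 = 0.9353 bits

Information Gain = 0.9367 - 0.9353 = 0.0014 bits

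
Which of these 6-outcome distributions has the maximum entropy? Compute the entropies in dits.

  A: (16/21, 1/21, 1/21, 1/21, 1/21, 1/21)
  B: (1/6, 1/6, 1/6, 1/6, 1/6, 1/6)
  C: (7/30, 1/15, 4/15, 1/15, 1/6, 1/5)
B

For a discrete distribution over n outcomes, entropy is maximized by the uniform distribution.

Computing entropies:
H(A) = 0.4048 dits
H(B) = 0.7782 dits
H(C) = 0.7268 dits

The uniform distribution (where all probabilities equal 1/6) achieves the maximum entropy of log_10(6) = 0.7782 dits.

Distribution B has the highest entropy.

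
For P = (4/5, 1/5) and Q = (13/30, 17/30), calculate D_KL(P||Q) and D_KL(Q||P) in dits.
D_KL(P||Q) = 0.1226, D_KL(Q||P) = 0.1409

KL divergence is not symmetric: D_KL(P||Q) ≠ D_KL(Q||P) in general.

D_KL(P||Q) = 0.1226 dits
D_KL(Q||P) = 0.1409 dits

No, they are not equal!

This asymmetry is why KL divergence is not a true distance metric.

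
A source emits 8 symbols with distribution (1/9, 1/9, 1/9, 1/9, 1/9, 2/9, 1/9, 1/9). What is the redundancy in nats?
0.0362 nats

Redundancy measures how far a source is from maximum entropy:
R = H_max - H(X)

Maximum entropy for 8 symbols: H_max = log_e(8) = 2.0794 nats
Actual entropy: H(X) = 2.0432 nats
Redundancy: R = 2.0794 - 2.0432 = 0.0362 nats

This redundancy represents potential for compression: the source could be compressed by 0.0362 nats per symbol.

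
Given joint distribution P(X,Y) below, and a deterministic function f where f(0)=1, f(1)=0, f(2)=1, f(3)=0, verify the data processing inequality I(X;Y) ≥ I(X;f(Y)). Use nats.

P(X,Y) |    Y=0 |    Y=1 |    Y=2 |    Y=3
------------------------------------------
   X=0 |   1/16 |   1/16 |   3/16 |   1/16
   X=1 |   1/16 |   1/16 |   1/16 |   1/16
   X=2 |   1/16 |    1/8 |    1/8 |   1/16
I(X;Y) = 0.0310, I(X;f(Y)) = 0.0134, inequality holds: 0.0310 ≥ 0.0134

Data Processing Inequality: For any Markov chain X → Y → Z, we have I(X;Y) ≥ I(X;Z).

Here Z = f(Y) is a deterministic function of Y, forming X → Y → Z.

Original I(X;Y) = 0.0310 nats

After applying f:
P(X,Z) where Z=f(Y):
- P(X,Z=0) = P(X,Y=1) + P(X,Y=3)
- P(X,Z=1) = P(X,Y=0) + P(X,Y=2)

I(X;Z) = I(X;f(Y)) = 0.0134 nats

Verification: 0.0310 ≥ 0.0134 ✓

Information cannot be created by processing; the function f can only lose information about X.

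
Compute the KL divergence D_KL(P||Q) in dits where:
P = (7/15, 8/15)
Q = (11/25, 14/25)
0.0006 dits

KL divergence: D_KL(P||Q) = Σ p(x) log(p(x)/q(x))

Computing term by term:
  x=0: 7/15 × log_10[(7/15)/(11/25)] = 7/15 × 0.0256 = 0.0119
  x=1: 8/15 × log_10[(8/15)/(14/25)] = 8/15 × -0.0212 = -0.0113

D_KL(P||Q) = 0.0006 dits

Note: KL divergence is always non-negative and equals 0 iff P = Q.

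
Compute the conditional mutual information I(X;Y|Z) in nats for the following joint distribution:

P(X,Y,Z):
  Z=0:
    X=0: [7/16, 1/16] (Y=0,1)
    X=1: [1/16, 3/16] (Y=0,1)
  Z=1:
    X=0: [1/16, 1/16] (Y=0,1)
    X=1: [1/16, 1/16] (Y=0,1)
0.1484 nats

Conditional mutual information: I(X;Y|Z) = H(X|Z) + H(Y|Z) - H(X,Y|Z)

H(Z) = 0.5623
H(X,Z) = 1.2130 → H(X|Z) = 0.6507
H(Y,Z) = 1.2130 → H(Y|Z) = 0.6507
H(X,Y,Z) = 1.7153 → H(X,Y|Z) = 1.1529

I(X;Y|Z) = 0.6507 + 0.6507 - 1.1529 = 0.1484 nats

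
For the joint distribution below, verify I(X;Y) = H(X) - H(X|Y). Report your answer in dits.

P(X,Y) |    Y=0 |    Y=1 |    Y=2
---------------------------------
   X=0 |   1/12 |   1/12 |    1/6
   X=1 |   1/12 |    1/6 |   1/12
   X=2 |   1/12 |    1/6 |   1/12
I(X;Y) = 0.0164 dits

Mutual information has multiple equivalent forms:
- I(X;Y) = H(X) - H(X|Y)
- I(X;Y) = H(Y) - H(Y|X)
- I(X;Y) = H(X) + H(Y) - H(X,Y)

Computing all quantities:
H(X) = 0.4771, H(Y) = 0.4680, H(X,Y) = 0.9287
H(X|Y) = 0.4607, H(Y|X) = 0.4515

Verification:
H(X) - H(X|Y) = 0.4771 - 0.4607 = 0.0164
H(Y) - H(Y|X) = 0.4680 - 0.4515 = 0.0164
H(X) + H(Y) - H(X,Y) = 0.4771 + 0.4680 - 0.9287 = 0.0164

All forms give I(X;Y) = 0.0164 dits. ✓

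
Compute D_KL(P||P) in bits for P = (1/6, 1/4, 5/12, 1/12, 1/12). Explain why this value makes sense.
0.0000 bits

KL divergence satisfies the Gibbs inequality: D_KL(P||Q) ≥ 0 for all distributions P, Q.

D_KL(P||Q) = Σ p(x) log(p(x)/q(x))
Each term is p(x) × log_2(p(x)/p(x)) = p(x) × log_2(1) = 0, so the sum is 0.
D_KL(P||Q) = 0.0000 bits

When P = Q, the KL divergence is exactly 0, as there is no 'divergence' between identical distributions.

This non-negativity is a fundamental property: relative entropy cannot be negative because it measures how different Q is from P.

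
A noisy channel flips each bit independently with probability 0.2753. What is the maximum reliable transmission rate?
0.1510 bits

For a binary symmetric channel (BSC) with error probability p:
Capacity C = 1 - H(p) bits per symbol

where H(p) = -p log₂(p) - (1-p) log₂(1-p) is the binary entropy function.

H(0.2753) = 0.8490 bits
C = 1 - 0.8490 = 0.1510 bits per symbol

This means we can reliably transmit up to 0.1510 bits of information per channel use.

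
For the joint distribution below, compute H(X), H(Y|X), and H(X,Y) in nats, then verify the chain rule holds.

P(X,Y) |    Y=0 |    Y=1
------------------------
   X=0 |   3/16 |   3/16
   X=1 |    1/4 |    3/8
H(X,Y) = 1.3421, H(X) = 0.6616, H(Y|X) = 0.6806 (all in nats)

Chain rule: H(X,Y) = H(X) + H(Y|X)

Left side — joint entropy directly:
H(X,Y) = -Σ p(x,y) log p(x,y) = 1.3421 nats

Right side — compute H(Y|X) from the conditional distributions:
P(X) = (3/8, 5/8), so H(X) = 0.6616 nats
H(Y|X) = Σ_x P(X=x) · H(Y|X=x):
  P(Y|X=0) = (1/2, 1/2), H(Y|X=0) = 0.6931, weight P(X=0) = 3/8
  P(Y|X=1) = (2/5, 3/5), H(Y|X=1) = 0.6730, weight P(X=1) = 5/8
H(Y|X) = 0.6806 nats

H(X) + H(Y|X) = 0.6616 + 0.6806 = 1.3421 nats

Both sides equal 1.3421 nats. ✓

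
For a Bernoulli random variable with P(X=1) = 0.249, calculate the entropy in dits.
0.2437 dits

The binary entropy function is:
H(p) = -p log(p) - (1-p) log(1-p)

H(0.249) = -0.249 × log_10(0.249) - 0.751 × log_10(0.751)
H(0.249) = 0.2437 dits

Note: Binary entropy is maximized at p=0.5 (H=1 bit) and minimized at p=0 or p=1 (H=0).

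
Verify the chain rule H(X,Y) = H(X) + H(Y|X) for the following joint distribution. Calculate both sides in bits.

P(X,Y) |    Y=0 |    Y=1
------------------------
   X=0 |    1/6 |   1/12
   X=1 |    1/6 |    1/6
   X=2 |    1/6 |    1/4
H(X,Y) = 2.5221, H(X) = 1.5546, H(Y|X) = 0.9675 (all in bits)

Chain rule: H(X,Y) = H(X) + H(Y|X)

Left side — joint entropy directly:
H(X,Y) = -Σ p(x,y) log p(x,y) = 2.5221 bits

Right side — compute H(Y|X) from the conditional distributions:
P(X) = (1/4, 1/3, 5/12), so H(X) = 1.5546 bits
H(Y|X) = Σ_x P(X=x) · H(Y|X=x):
  P(Y|X=0) = (2/3, 1/3), H(Y|X=0) = 0.9183, weight P(X=0) = 1/4
  P(Y|X=1) = (1/2, 1/2), H(Y|X=1) = 1.0000, weight P(X=1) = 1/3
  P(Y|X=2) = (2/5, 3/5), H(Y|X=2) = 0.9710, weight P(X=2) = 5/12
H(Y|X) = 0.9675 bits

H(X) + H(Y|X) = 1.5546 + 0.9675 = 2.5221 bits

Both sides equal 2.5221 bits. ✓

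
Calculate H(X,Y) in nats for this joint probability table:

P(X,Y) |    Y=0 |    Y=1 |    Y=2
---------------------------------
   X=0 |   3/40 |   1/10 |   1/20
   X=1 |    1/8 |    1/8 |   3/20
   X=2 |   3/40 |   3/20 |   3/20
2.1421 nats

Joint entropy is H(X,Y) = -Σ_{x,y} p(x,y) log p(x,y).

Summing over all non-zero entries:
H(X,Y) = -[3/40·log_e(3/40) + 1/10·log_e(1/10) + 1/20·log_e(1/20) + 1/8·log_e(1/8) + 1/8·log_e(1/8) + 3/20·log_e(3/20) + 3/40·log_e(3/40) + 3/20·log_e(3/20) + 3/20·log_e(3/20)]
H(X,Y) = 2.1421 nats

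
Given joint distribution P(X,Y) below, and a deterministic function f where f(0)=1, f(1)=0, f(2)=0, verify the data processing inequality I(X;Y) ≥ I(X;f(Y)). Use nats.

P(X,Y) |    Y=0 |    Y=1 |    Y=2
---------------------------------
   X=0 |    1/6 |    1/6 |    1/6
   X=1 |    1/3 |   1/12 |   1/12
I(X;Y) = 0.0566, I(X;f(Y)) = 0.0566, inequality holds: 0.0566 ≥ 0.0566

Data Processing Inequality: For any Markov chain X → Y → Z, we have I(X;Y) ≥ I(X;Z).

Here Z = f(Y) is a deterministic function of Y, forming X → Y → Z.

Original I(X;Y) = 0.0566 nats

After applying f:
P(X,Z) where Z=f(Y):
- P(X,Z=0) = P(X,Y=1) + P(X,Y=2)
- P(X,Z=1) = P(X,Y=0)

I(X;Z) = I(X;f(Y)) = 0.0566 nats

Verification: 0.0566 ≥ 0.0566 ✓

Information cannot be created by processing; the function f can only lose information about X.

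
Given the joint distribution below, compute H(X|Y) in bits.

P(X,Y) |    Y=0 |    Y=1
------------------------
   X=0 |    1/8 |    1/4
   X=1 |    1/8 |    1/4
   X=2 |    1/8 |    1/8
1.5456 bits

Using the chain rule: H(X|Y) = H(X,Y) - H(Y)

First, compute H(X,Y) = 2.5000 bits

Marginal P(Y) = (3/8, 5/8)
H(Y) = 0.9544 bits

H(X|Y) = H(X,Y) - H(Y) = 2.5000 - 0.9544 = 1.5456 bits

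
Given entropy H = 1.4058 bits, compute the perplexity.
2.6496

Perplexity is 2^H (or exp(H) for natural log).

H = 1.4058 bits
Perplexity = 2^1.4058 = 2.6496

Interpretation: The model's uncertainty is equivalent to choosing uniformly among 2.6 options.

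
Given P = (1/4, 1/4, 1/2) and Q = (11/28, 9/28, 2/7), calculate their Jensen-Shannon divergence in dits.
0.0109 dits

Jensen-Shannon divergence is:
JSD(P||Q) = 0.5 × D_KL(P||M) + 0.5 × D_KL(Q||M)
where M = 0.5 × (P + Q) is the mixture distribution.

M = 0.5 × (1/4, 1/4, 1/2) + 0.5 × (11/28, 9/28, 2/7) = (9/28, 2/7, 11/28)

D_KL(P||M) = 0.0106 dits
D_KL(Q||M) = 0.0112 dits

JSD(P||Q) = 0.5 × 0.0106 + 0.5 × 0.0112 = 0.0109 dits

Unlike KL divergence, JSD is symmetric and bounded: 0 ≤ JSD ≤ log(2).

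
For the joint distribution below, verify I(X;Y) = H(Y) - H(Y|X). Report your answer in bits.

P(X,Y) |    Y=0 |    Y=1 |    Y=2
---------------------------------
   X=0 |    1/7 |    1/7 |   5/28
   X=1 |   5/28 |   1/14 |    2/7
I(X;Y) = 0.0347 bits

Mutual information has multiple equivalent forms:
- I(X;Y) = H(X) - H(X|Y)
- I(X;Y) = H(Y) - H(Y|X)
- I(X;Y) = H(X) + H(Y) - H(X,Y)

Computing all quantities:
H(X) = 0.9963, H(Y) = 1.5165, H(X,Y) = 2.4781
H(X|Y) = 0.9616, H(Y|X) = 1.4818

Verification:
H(X) - H(X|Y) = 0.9963 - 0.9616 = 0.0347
H(Y) - H(Y|X) = 1.5165 - 1.4818 = 0.0347
H(X) + H(Y) - H(X,Y) = 0.9963 + 1.5165 - 2.4781 = 0.0347

All forms give I(X;Y) = 0.0347 bits. ✓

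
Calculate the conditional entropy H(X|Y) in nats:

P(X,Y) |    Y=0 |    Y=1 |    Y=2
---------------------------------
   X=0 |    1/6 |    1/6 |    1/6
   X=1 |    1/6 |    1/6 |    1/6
0.6931 nats

Using the chain rule: H(X|Y) = H(X,Y) - H(Y)

First, compute H(X,Y) = 1.7918 nats

Marginal P(Y) = (1/3, 1/3, 1/3)
H(Y) = 1.0986 nats

H(X|Y) = H(X,Y) - H(Y) = 1.7918 - 1.0986 = 0.6931 nats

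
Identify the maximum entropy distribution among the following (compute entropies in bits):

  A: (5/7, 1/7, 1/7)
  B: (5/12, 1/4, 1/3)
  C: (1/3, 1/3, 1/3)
C

For a discrete distribution over n outcomes, entropy is maximized by the uniform distribution.

Computing entropies:
H(A) = 1.1488 bits
H(B) = 1.5546 bits
H(C) = 1.5850 bits

The uniform distribution (where all probabilities equal 1/3) achieves the maximum entropy of log_2(3) = 1.5850 bits.

Distribution C has the highest entropy.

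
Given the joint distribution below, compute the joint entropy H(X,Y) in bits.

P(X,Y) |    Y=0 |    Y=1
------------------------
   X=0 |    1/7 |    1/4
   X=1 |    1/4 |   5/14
1.9316 bits

Joint entropy is H(X,Y) = -Σ_{x,y} p(x,y) log p(x,y).

Summing over all non-zero entries:
H(X,Y) = -[1/7·log_2(1/7) + 1/4·log_2(1/4) + 1/4·log_2(1/4) + 5/14·log_2(5/14)]
H(X,Y) = 1.9316 bits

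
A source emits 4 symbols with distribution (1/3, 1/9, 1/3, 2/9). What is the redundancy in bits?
0.1089 bits

Redundancy measures how far a source is from maximum entropy:
R = H_max - H(X)

Maximum entropy for 4 symbols: H_max = log_2(4) = 2.0000 bits
Actual entropy: H(X) = 1.8911 bits
Redundancy: R = 2.0000 - 1.8911 = 0.1089 bits

This redundancy represents potential for compression: the source could be compressed by 0.1089 bits per symbol.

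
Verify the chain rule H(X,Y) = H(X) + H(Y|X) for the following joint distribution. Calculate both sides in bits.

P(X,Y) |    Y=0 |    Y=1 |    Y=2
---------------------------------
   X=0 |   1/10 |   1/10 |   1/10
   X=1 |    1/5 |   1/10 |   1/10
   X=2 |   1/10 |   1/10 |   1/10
H(X,Y) = 3.1219, H(X) = 1.5710, H(Y|X) = 1.5510 (all in bits)

Chain rule: H(X,Y) = H(X) + H(Y|X)

Left side — joint entropy directly:
H(X,Y) = -Σ p(x,y) log p(x,y) = 3.1219 bits

Right side — compute H(Y|X) from the conditional distributions:
P(X) = (3/10, 2/5, 3/10), so H(X) = 1.5710 bits
H(Y|X) = Σ_x P(X=x) · H(Y|X=x):
  P(Y|X=0) = (1/3, 1/3, 1/3), H(Y|X=0) = 1.5850, weight P(X=0) = 3/10
  P(Y|X=1) = (1/2, 1/4, 1/4), H(Y|X=1) = 1.5000, weight P(X=1) = 2/5
  P(Y|X=2) = (1/3, 1/3, 1/3), H(Y|X=2) = 1.5850, weight P(X=2) = 3/10
H(Y|X) = 1.5510 bits

H(X) + H(Y|X) = 1.5710 + 1.5510 = 3.1219 bits

Both sides equal 3.1219 bits. ✓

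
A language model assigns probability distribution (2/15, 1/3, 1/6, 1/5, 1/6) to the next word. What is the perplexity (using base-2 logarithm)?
4.7303

Perplexity is 2^H (or exp(H) for natural log).

First, H = -Σ p log p = 2.2419 bits
Perplexity = 2^2.2419 = 4.7303

Interpretation: The model's uncertainty is equivalent to choosing uniformly among 4.7 options.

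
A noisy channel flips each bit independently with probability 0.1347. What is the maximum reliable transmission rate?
0.4298 bits

For a binary symmetric channel (BSC) with error probability p:
Capacity C = 1 - H(p) bits per symbol

where H(p) = -p log₂(p) - (1-p) log₂(1-p) is the binary entropy function.

H(0.1347) = 0.5702 bits
C = 1 - 0.5702 = 0.4298 bits per symbol

This means we can reliably transmit up to 0.4298 bits of information per channel use.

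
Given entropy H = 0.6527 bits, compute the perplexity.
1.5721

Perplexity is 2^H (or exp(H) for natural log).

H = 0.6527 bits
Perplexity = 2^0.6527 = 1.5721

Interpretation: The model's uncertainty is equivalent to choosing uniformly among 1.6 options.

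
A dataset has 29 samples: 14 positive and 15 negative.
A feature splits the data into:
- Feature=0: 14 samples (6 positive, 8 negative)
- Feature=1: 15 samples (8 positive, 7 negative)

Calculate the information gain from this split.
0.0079 bits

Information Gain = H(Y) - H(Y|Feature)

Before split:
P(positive) = 14/29 = 0.4828
H(Y) = 0.9991 bits

After split:
Feature=0: H = 0.9852 bits (weight = 14/29)
Feature=1: H = 0.9968 bits (weight = 15/29)
H(Y|Feature) = (14/29)×0.9852 + (15/29)×0.9968 = 0.9912 bits

Information Gain = 0.9991 - 0.9912 = 0.0079 bits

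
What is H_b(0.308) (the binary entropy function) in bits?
0.8909 bits

The binary entropy function is:
H(p) = -p log(p) - (1-p) log(1-p)

H(0.308) = -0.308 × log_2(0.308) - 0.692 × log_2(0.692)
H(0.308) = 0.8909 bits

Note: Binary entropy is maximized at p=0.5 (H=1 bit) and minimized at p=0 or p=1 (H=0).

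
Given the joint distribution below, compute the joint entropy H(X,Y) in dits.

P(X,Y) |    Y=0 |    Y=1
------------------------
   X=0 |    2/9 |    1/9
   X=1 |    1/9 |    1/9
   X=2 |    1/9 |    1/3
0.7283 dits

Joint entropy is H(X,Y) = -Σ_{x,y} p(x,y) log p(x,y).

Summing over all non-zero entries:
H(X,Y) = -[2/9·log_10(2/9) + 1/9·log_10(1/9) + 1/9·log_10(1/9) + 1/9·log_10(1/9) + 1/9·log_10(1/9) + 1/3·log_10(1/3)]
H(X,Y) = 0.7283 dits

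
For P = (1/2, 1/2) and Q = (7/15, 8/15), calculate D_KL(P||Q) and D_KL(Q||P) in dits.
D_KL(P||Q) = 0.0010, D_KL(Q||P) = 0.0010

KL divergence is not symmetric: D_KL(P||Q) ≠ D_KL(Q||P) in general.

D_KL(P||Q) = 0.0010 dits
D_KL(Q||P) = 0.0010 dits

In this case they happen to be equal (to 4 decimal places).

This asymmetry is why KL divergence is not a true distance metric.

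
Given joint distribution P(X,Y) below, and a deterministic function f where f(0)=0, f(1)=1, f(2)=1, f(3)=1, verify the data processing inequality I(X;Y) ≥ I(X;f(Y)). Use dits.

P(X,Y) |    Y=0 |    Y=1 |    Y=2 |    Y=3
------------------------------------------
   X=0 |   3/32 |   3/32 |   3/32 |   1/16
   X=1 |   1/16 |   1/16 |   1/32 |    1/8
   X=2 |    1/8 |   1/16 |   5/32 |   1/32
I(X;Y) = 0.0368, I(X;f(Y)) = 0.0022, inequality holds: 0.0368 ≥ 0.0022

Data Processing Inequality: For any Markov chain X → Y → Z, we have I(X;Y) ≥ I(X;Z).

Here Z = f(Y) is a deterministic function of Y, forming X → Y → Z.

Original I(X;Y) = 0.0368 dits

After applying f:
P(X,Z) where Z=f(Y):
- P(X,Z=0) = P(X,Y=0)
- P(X,Z=1) = P(X,Y=1) + P(X,Y=2) + P(X,Y=3)

I(X;Z) = I(X;f(Y)) = 0.0022 dits

Verification: 0.0368 ≥ 0.0022 ✓

Information cannot be created by processing; the function f can only lose information about X.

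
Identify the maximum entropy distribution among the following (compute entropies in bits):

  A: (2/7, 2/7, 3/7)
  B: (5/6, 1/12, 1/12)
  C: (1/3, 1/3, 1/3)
C

For a discrete distribution over n outcomes, entropy is maximized by the uniform distribution.

Computing entropies:
H(A) = 1.5567 bits
H(B) = 0.8167 bits
H(C) = 1.5850 bits

The uniform distribution (where all probabilities equal 1/3) achieves the maximum entropy of log_2(3) = 1.5850 bits.

Distribution C has the highest entropy.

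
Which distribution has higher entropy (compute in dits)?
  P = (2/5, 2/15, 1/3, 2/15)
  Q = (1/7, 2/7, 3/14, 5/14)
Q

Computing entropies in dits:
H(P) = 0.5516
H(Q) = 0.5792

Distribution Q has higher entropy.

Intuition: The distribution closer to uniform (more spread out) has higher entropy.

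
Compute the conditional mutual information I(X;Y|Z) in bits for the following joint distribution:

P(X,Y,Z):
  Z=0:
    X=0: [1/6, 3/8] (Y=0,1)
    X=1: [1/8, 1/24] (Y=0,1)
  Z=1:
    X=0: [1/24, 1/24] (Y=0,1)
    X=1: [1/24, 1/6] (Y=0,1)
0.0928 bits

Conditional mutual information: I(X;Y|Z) = H(X|Z) + H(Y|Z) - H(X,Y|Z)

H(Z) = 0.8709
H(X,Z) = 1.6802 → H(X|Z) = 0.8093
H(Y,Z) = 1.8149 → H(Y|Z) = 0.9441
H(X,Y,Z) = 2.5315 → H(X,Y|Z) = 1.6606

I(X;Y|Z) = 0.8093 + 0.9441 - 1.6606 = 0.0928 bits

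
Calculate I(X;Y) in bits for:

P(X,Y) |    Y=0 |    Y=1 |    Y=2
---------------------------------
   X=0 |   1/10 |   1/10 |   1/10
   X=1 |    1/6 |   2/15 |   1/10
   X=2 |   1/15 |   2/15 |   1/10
0.0237 bits

Mutual information: I(X;Y) = H(X) + H(Y) - H(X,Y)

Marginals:
P(X) = (3/10, 2/5, 3/10), H(X) = 1.5710 bits
P(Y) = (1/3, 11/30, 3/10), H(Y) = 1.5801 bits

Joint entropy: H(X,Y) = 3.1274 bits

I(X;Y) = 1.5710 + 1.5801 - 3.1274 = 0.0237 bits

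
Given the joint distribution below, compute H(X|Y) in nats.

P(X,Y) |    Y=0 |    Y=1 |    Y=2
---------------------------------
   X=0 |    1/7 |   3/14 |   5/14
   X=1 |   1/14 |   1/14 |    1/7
0.5962 nats

Using the chain rule: H(X|Y) = H(X,Y) - H(Y)

First, compute H(X,Y) = 1.6308 nats

Marginal P(Y) = (3/14, 2/7, 1/2)
H(Y) = 1.0346 nats

H(X|Y) = H(X,Y) - H(Y) = 1.6308 - 1.0346 = 0.5962 nats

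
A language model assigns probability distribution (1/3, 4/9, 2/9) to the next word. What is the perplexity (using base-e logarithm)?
2.8888

Perplexity is e^H (or exp(H) for natural log).

First, H = -Σ p log p = 1.0609 nats
Perplexity = e^1.0609 = 2.8888

Interpretation: The model's uncertainty is equivalent to choosing uniformly among 2.9 options.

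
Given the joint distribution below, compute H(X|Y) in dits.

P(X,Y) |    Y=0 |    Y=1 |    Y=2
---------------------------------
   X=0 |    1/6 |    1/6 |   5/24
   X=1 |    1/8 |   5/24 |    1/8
0.2942 dits

Using the chain rule: H(X|Y) = H(X,Y) - H(Y)

First, compute H(X,Y) = 0.7690 dits

Marginal P(Y) = (7/24, 3/8, 1/3)
H(Y) = 0.4749 dits

H(X|Y) = H(X,Y) - H(Y) = 0.7690 - 0.4749 = 0.2942 dits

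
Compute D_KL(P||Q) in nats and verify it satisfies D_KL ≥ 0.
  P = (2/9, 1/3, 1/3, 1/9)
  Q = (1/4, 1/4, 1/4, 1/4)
0.0755 nats

KL divergence satisfies the Gibbs inequality: D_KL(P||Q) ≥ 0 for all distributions P, Q.

D_KL(P||Q) = Σ p(x) log(p(x)/q(x))
Term by term:
  x=0: 2/9 × log_e[(2/9)/(1/4)] = -0.0262
  x=1: 1/3 × log_e[(1/3)/(1/4)] = 0.0959
  x=2: 1/3 × log_e[(1/3)/(1/4)] = 0.0959
  x=3: 1/9 × log_e[(1/9)/(1/4)] = -0.0901
D_KL(P||Q) = 0.0755 nats

D_KL(P||Q) = 0.0755 ≥ 0 ✓

This non-negativity is a fundamental property: relative entropy cannot be negative because it measures how different Q is from P.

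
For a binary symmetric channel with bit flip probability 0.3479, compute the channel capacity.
0.0678 bits

For a binary symmetric channel (BSC) with error probability p:
Capacity C = 1 - H(p) bits per symbol

where H(p) = -p log₂(p) - (1-p) log₂(1-p) is the binary entropy function.

H(0.3479) = 0.9322 bits
C = 1 - 0.9322 = 0.0678 bits per symbol

This means we can reliably transmit up to 0.0678 bits of information per channel use.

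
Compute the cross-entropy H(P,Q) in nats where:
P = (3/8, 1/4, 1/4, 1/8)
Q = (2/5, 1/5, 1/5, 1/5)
1.3495 nats

Cross-entropy: H(P,Q) = -Σ p(x) log q(x)

Alternatively: H(P,Q) = H(P) + D_KL(P||Q)
H(P) = 1.3209 nats
D_KL(P||Q) = 0.0286 nats

H(P,Q) = 1.3209 + 0.0286 = 1.3495 nats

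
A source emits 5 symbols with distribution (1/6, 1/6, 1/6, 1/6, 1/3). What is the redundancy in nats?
0.0487 nats

Redundancy measures how far a source is from maximum entropy:
R = H_max - H(X)

Maximum entropy for 5 symbols: H_max = log_e(5) = 1.6094 nats
Actual entropy: H(X) = 1.5607 nats
Redundancy: R = 1.6094 - 1.5607 = 0.0487 nats

This redundancy represents potential for compression: the source could be compressed by 0.0487 nats per symbol.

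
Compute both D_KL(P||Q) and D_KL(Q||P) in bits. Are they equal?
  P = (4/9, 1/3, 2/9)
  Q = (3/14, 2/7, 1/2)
D_KL(P||Q) = 0.2819, D_KL(Q||P) = 0.2959

KL divergence is not symmetric: D_KL(P||Q) ≠ D_KL(Q||P) in general.

D_KL(P||Q) = 0.2819 bits
D_KL(Q||P) = 0.2959 bits

No, they are not equal!

This asymmetry is why KL divergence is not a true distance metric.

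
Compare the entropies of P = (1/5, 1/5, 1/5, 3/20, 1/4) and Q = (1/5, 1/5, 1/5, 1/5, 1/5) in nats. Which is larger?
Q

Computing entropies in nats:
H(P) = 1.5968
H(Q) = 1.6094

Distribution Q has higher entropy.

Intuition: The distribution closer to uniform (more spread out) has higher entropy.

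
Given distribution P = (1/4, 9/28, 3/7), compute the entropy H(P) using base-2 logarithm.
1.5502 bits

Shannon entropy is H(X) = -Σ p(x) log p(x).

For P = (1/4, 9/28, 3/7):
H = -1/4 × log_2(1/4) -9/28 × log_2(9/28) -3/7 × log_2(3/7)
H = 1.5502 bits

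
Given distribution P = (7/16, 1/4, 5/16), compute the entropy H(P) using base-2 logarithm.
1.5462 bits

Shannon entropy is H(X) = -Σ p(x) log p(x).

For P = (7/16, 1/4, 5/16):
H = -7/16 × log_2(7/16) -1/4 × log_2(1/4) -5/16 × log_2(5/16)
H = 1.5462 bits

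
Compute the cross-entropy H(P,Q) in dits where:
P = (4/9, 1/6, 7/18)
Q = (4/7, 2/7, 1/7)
0.5273 dits

Cross-entropy: H(P,Q) = -Σ p(x) log q(x)

Alternatively: H(P,Q) = H(P) + D_KL(P||Q)
H(P) = 0.4457 dits
D_KL(P||Q) = 0.0816 dits

H(P,Q) = 0.4457 + 0.0816 = 0.5273 dits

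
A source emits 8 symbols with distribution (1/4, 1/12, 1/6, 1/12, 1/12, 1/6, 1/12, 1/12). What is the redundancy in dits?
0.0435 dits

Redundancy measures how far a source is from maximum entropy:
R = H_max - H(X)

Maximum entropy for 8 symbols: H_max = log_10(8) = 0.9031 dits
Actual entropy: H(X) = 0.8596 dits
Redundancy: R = 0.9031 - 0.8596 = 0.0435 dits

This redundancy represents potential for compression: the source could be compressed by 0.0435 dits per symbol.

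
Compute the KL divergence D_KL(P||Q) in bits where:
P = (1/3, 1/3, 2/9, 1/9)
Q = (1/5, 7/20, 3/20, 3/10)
0.1890 bits

KL divergence: D_KL(P||Q) = Σ p(x) log(p(x)/q(x))

Computing term by term:
  x=0: 1/3 × log_2[(1/3)/(1/5)] = 1/3 × 0.7370 = 0.2457
  x=1: 1/3 × log_2[(1/3)/(7/20)] = 1/3 × -0.0704 = -0.0235
  x=2: 2/9 × log_2[(2/9)/(3/20)] = 2/9 × 0.5670 = 0.1260
  x=3: 1/9 × log_2[(1/9)/(3/10)] = 1/9 × -1.4330 = -0.1592

D_KL(P||Q) = 0.1890 bits

Note: KL divergence is always non-negative and equals 0 iff P = Q.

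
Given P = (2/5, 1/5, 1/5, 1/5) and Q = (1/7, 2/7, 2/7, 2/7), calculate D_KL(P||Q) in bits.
0.2854 bits

KL divergence: D_KL(P||Q) = Σ p(x) log(p(x)/q(x))

Computing term by term:
  x=0: 2/5 × log_2[(2/5)/(1/7)] = 2/5 × 1.4854 = 0.5942
  x=1: 1/5 × log_2[(1/5)/(2/7)] = 1/5 × -0.5146 = -0.1029
  x=2: 1/5 × log_2[(1/5)/(2/7)] = 1/5 × -0.5146 = -0.1029
  x=3: 1/5 × log_2[(1/5)/(2/7)] = 1/5 × -0.5146 = -0.1029

D_KL(P||Q) = 0.2854 bits

Note: KL divergence is always non-negative and equals 0 iff P = Q.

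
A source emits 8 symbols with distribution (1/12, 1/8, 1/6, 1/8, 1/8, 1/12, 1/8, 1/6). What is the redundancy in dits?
0.0123 dits

Redundancy measures how far a source is from maximum entropy:
R = H_max - H(X)

Maximum entropy for 8 symbols: H_max = log_10(8) = 0.9031 dits
Actual entropy: H(X) = 0.8908 dits
Redundancy: R = 0.9031 - 0.8908 = 0.0123 dits

This redundancy represents potential for compression: the source could be compressed by 0.0123 dits per symbol.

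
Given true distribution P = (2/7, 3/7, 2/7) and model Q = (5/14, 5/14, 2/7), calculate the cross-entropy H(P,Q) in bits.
1.5774 bits

Cross-entropy: H(P,Q) = -Σ p(x) log q(x)

Alternatively: H(P,Q) = H(P) + D_KL(P||Q)
H(P) = 1.5567 bits
D_KL(P||Q) = 0.0207 bits

H(P,Q) = 1.5567 + 0.0207 = 1.5774 bits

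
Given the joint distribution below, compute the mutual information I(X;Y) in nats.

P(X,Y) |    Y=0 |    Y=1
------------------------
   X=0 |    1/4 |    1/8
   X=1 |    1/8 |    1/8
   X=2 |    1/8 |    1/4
0.0425 nats

Mutual information: I(X;Y) = H(X) + H(Y) - H(X,Y)

Marginals:
P(X) = (3/8, 1/4, 3/8), H(X) = 1.0822 nats
P(Y) = (1/2, 1/2), H(Y) = 0.6931 nats

Joint entropy: H(X,Y) = 1.7329 nats

I(X;Y) = 1.0822 + 0.6931 - 1.7329 = 0.0425 nats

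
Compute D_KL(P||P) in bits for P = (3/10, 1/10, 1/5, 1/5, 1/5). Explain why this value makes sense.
0.0000 bits

KL divergence satisfies the Gibbs inequality: D_KL(P||Q) ≥ 0 for all distributions P, Q.

D_KL(P||Q) = Σ p(x) log(p(x)/q(x))
Each term is p(x) × log_2(p(x)/p(x)) = p(x) × log_2(1) = 0, so the sum is 0.
D_KL(P||Q) = 0.0000 bits

When P = Q, the KL divergence is exactly 0, as there is no 'divergence' between identical distributions.

This non-negativity is a fundamental property: relative entropy cannot be negative because it measures how different Q is from P.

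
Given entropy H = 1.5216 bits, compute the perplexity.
2.8711

Perplexity is 2^H (or exp(H) for natural log).

H = 1.5216 bits
Perplexity = 2^1.5216 = 2.8711

Interpretation: The model's uncertainty is equivalent to choosing uniformly among 2.9 options.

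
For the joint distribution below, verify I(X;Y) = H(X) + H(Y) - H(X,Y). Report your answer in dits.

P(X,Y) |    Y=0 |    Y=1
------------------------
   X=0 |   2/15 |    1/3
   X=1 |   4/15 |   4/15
I(X;Y) = 0.0105 dits

Mutual information has multiple equivalent forms:
- I(X;Y) = H(X) - H(X|Y)
- I(X;Y) = H(Y) - H(Y|X)
- I(X;Y) = H(X) + H(Y) - H(X,Y)

Computing all quantities:
H(X) = 0.3001, H(Y) = 0.2923, H(X,Y) = 0.5819
H(X|Y) = 0.2896, H(Y|X) = 0.2818

Verification:
H(X) - H(X|Y) = 0.3001 - 0.2896 = 0.0105
H(Y) - H(Y|X) = 0.2923 - 0.2818 = 0.0105
H(X) + H(Y) - H(X,Y) = 0.3001 + 0.2923 - 0.5819 = 0.0105

All forms give I(X;Y) = 0.0105 dits. ✓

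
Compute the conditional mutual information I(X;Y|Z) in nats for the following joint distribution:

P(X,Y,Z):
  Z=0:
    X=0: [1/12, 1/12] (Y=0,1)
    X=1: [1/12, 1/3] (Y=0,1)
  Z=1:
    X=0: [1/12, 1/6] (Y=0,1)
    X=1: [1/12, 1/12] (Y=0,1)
0.0307 nats

Conditional mutual information: I(X;Y|Z) = H(X|Z) + H(Y|Z) - H(X,Y|Z)

H(Z) = 0.6792
H(X,Z) = 1.3086 → H(X|Z) = 0.6294
H(Y,Z) = 1.3086 → H(Y|Z) = 0.6294
H(X,Y,Z) = 1.9073 → H(X,Y|Z) = 1.2281

I(X;Y|Z) = 0.6294 + 0.6294 - 1.2281 = 0.0307 nats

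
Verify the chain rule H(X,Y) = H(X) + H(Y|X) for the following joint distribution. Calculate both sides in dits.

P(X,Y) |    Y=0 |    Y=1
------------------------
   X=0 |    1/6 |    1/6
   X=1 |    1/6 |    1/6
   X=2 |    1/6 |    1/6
H(X,Y) = 0.7782, H(X) = 0.4771, H(Y|X) = 0.3010 (all in dits)

Chain rule: H(X,Y) = H(X) + H(Y|X)

Left side — joint entropy directly:
H(X,Y) = -Σ p(x,y) log p(x,y) = 0.7782 dits

Right side — compute H(Y|X) from the conditional distributions:
P(X) = (1/3, 1/3, 1/3), so H(X) = 0.4771 dits
H(Y|X) = Σ_x P(X=x) · H(Y|X=x):
  P(Y|X=0) = (1/2, 1/2), H(Y|X=0) = 0.3010, weight P(X=0) = 1/3
  P(Y|X=1) = (1/2, 1/2), H(Y|X=1) = 0.3010, weight P(X=1) = 1/3
  P(Y|X=2) = (1/2, 1/2), H(Y|X=2) = 0.3010, weight P(X=2) = 1/3
H(Y|X) = 0.3010 dits

H(X) + H(Y|X) = 0.4771 + 0.3010 = 0.7782 dits

Both sides equal 0.7782 dits. ✓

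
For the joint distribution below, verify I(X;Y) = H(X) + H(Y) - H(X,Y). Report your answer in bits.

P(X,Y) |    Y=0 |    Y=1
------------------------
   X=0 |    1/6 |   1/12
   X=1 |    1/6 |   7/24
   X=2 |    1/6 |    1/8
I(X;Y) = 0.0496 bits

Mutual information has multiple equivalent forms:
- I(X;Y) = H(X) - H(X|Y)
- I(X;Y) = H(Y) - H(Y|X)
- I(X;Y) = H(X) + H(Y) - H(X,Y)

Computing all quantities:
H(X) = 1.5343, H(Y) = 1.0000, H(X,Y) = 2.4847
H(X|Y) = 1.4847, H(Y|X) = 0.9504

Verification:
H(X) - H(X|Y) = 1.5343 - 1.4847 = 0.0496
H(Y) - H(Y|X) = 1.0000 - 0.9504 = 0.0496
H(X) + H(Y) - H(X,Y) = 1.5343 + 1.0000 - 2.4847 = 0.0496

All forms give I(X;Y) = 0.0496 bits. ✓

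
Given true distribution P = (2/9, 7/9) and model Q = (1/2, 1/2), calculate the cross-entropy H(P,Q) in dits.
0.3010 dits

Cross-entropy: H(P,Q) = -Σ p(x) log q(x)

Alternatively: H(P,Q) = H(P) + D_KL(P||Q)
H(P) = 0.2300 dits
D_KL(P||Q) = 0.0710 dits

H(P,Q) = 0.2300 + 0.0710 = 0.3010 dits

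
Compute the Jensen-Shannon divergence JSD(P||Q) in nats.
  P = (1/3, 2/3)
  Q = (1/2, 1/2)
0.0144 nats

Jensen-Shannon divergence is:
JSD(P||Q) = 0.5 × D_KL(P||M) + 0.5 × D_KL(Q||M)
where M = 0.5 × (P + Q) is the mixture distribution.

M = 0.5 × (1/3, 2/3) + 0.5 × (1/2, 1/2) = (5/12, 7/12)

D_KL(P||M) = 0.0146 nats
D_KL(Q||M) = 0.0141 nats

JSD(P||Q) = 0.5 × 0.0146 + 0.5 × 0.0141 = 0.0144 nats

Unlike KL divergence, JSD is symmetric and bounded: 0 ≤ JSD ≤ log(2).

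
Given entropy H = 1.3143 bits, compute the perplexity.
2.4868

Perplexity is 2^H (or exp(H) for natural log).

H = 1.3143 bits
Perplexity = 2^1.3143 = 2.4868

Interpretation: The model's uncertainty is equivalent to choosing uniformly among 2.5 options.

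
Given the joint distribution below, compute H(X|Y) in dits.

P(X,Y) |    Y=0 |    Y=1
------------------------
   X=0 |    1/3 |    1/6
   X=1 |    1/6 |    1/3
0.2764 dits

Using the chain rule: H(X|Y) = H(X,Y) - H(Y)

First, compute H(X,Y) = 0.5775 dits

Marginal P(Y) = (1/2, 1/2)
H(Y) = 0.3010 dits

H(X|Y) = H(X,Y) - H(Y) = 0.5775 - 0.3010 = 0.2764 dits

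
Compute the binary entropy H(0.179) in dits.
0.2041 dits

The binary entropy function is:
H(p) = -p log(p) - (1-p) log(1-p)

H(0.179) = -0.179 × log_10(0.179) - 0.821 × log_10(0.821)
H(0.179) = 0.2041 dits

Note: Binary entropy is maximized at p=0.5 (H=1 bit) and minimized at p=0 or p=1 (H=0).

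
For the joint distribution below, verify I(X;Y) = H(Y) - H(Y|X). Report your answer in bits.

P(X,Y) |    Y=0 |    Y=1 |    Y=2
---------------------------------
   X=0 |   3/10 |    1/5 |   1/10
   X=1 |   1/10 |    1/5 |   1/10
I(X;Y) = 0.0464 bits

Mutual information has multiple equivalent forms:
- I(X;Y) = H(X) - H(X|Y)
- I(X;Y) = H(Y) - H(Y|X)
- I(X;Y) = H(X) + H(Y) - H(X,Y)

Computing all quantities:
H(X) = 0.9710, H(Y) = 1.5219, H(X,Y) = 2.4464
H(X|Y) = 0.9245, H(Y|X) = 1.4755

Verification:
H(X) - H(X|Y) = 0.9710 - 0.9245 = 0.0464
H(Y) - H(Y|X) = 1.5219 - 1.4755 = 0.0464
H(X) + H(Y) - H(X,Y) = 0.9710 + 1.5219 - 2.4464 = 0.0464

All forms give I(X;Y) = 0.0464 bits. ✓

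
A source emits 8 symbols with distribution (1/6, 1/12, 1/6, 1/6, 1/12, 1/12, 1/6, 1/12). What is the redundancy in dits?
0.0246 dits

Redundancy measures how far a source is from maximum entropy:
R = H_max - H(X)

Maximum entropy for 8 symbols: H_max = log_10(8) = 0.9031 dits
Actual entropy: H(X) = 0.8785 dits
Redundancy: R = 0.9031 - 0.8785 = 0.0246 dits

This redundancy represents potential for compression: the source could be compressed by 0.0246 dits per symbol.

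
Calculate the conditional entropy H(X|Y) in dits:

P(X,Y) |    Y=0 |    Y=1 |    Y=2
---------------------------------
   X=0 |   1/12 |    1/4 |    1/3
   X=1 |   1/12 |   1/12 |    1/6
0.2698 dits

Using the chain rule: H(X|Y) = H(X,Y) - H(Y)

First, compute H(X,Y) = 0.7090 dits

Marginal P(Y) = (1/6, 1/3, 1/2)
H(Y) = 0.4392 dits

H(X|Y) = H(X,Y) - H(Y) = 0.7090 - 0.4392 = 0.2698 dits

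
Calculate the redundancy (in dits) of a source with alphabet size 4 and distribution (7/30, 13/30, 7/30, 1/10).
0.0497 dits

Redundancy measures how far a source is from maximum entropy:
R = H_max - H(X)

Maximum entropy for 4 symbols: H_max = log_10(4) = 0.6021 dits
Actual entropy: H(X) = 0.5523 dits
Redundancy: R = 0.6021 - 0.5523 = 0.0497 dits

This redundancy represents potential for compression: the source could be compressed by 0.0497 dits per symbol.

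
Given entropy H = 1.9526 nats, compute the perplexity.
7.0470

Perplexity is e^H (or exp(H) for natural log).

H = 1.9526 nats
Perplexity = e^1.9526 = 7.0470

Interpretation: The model's uncertainty is equivalent to choosing uniformly among 7.0 options.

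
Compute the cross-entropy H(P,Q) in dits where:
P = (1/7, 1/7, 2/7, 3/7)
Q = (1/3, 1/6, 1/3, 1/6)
0.6491 dits

Cross-entropy: H(P,Q) = -Σ p(x) log q(x)

Alternatively: H(P,Q) = H(P) + D_KL(P||Q)
H(P) = 0.5546 dits
D_KL(P||Q) = 0.0945 dits

H(P,Q) = 0.5546 + 0.0945 = 0.6491 dits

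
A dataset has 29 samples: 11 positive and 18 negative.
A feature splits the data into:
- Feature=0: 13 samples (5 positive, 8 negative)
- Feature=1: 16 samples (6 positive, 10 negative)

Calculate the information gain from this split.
0.0001 bits

Information Gain = H(Y) - H(Y|Feature)

Before split:
P(positive) = 11/29 = 0.3793
H(Y) = 0.9576 bits

After split:
Feature=0: H = 0.9612 bits (weight = 13/29)
Feature=1: H = 0.9544 bits (weight = 16/29)
H(Y|Feature) = (13/29)×0.9612 + (16/29)×0.9544 = 0.9575 bits

Information Gain = 0.9576 - 0.9575 = 0.0001 bits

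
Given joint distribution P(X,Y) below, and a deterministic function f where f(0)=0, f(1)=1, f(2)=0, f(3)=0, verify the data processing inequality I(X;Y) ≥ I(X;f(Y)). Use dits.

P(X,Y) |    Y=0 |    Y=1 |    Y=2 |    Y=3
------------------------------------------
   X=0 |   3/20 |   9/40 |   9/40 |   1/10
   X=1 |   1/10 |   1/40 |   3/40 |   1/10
I(X;Y) = 0.0235, I(X;f(Y)) = 0.0159, inequality holds: 0.0235 ≥ 0.0159

Data Processing Inequality: For any Markov chain X → Y → Z, we have I(X;Y) ≥ I(X;Z).

Here Z = f(Y) is a deterministic function of Y, forming X → Y → Z.

Original I(X;Y) = 0.0235 dits

After applying f:
P(X,Z) where Z=f(Y):
- P(X,Z=0) = P(X,Y=0) + P(X,Y=2) + P(X,Y=3)
- P(X,Z=1) = P(X,Y=1)

I(X;Z) = I(X;f(Y)) = 0.0159 dits

Verification: 0.0235 ≥ 0.0159 ✓

Information cannot be created by processing; the function f can only lose information about X.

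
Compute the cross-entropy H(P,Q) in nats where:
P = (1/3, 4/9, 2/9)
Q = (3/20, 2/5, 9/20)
1.2171 nats

Cross-entropy: H(P,Q) = -Σ p(x) log q(x)

Alternatively: H(P,Q) = H(P) + D_KL(P||Q)
H(P) = 1.0609 nats
D_KL(P||Q) = 0.1562 nats

H(P,Q) = 1.0609 + 0.1562 = 1.2171 nats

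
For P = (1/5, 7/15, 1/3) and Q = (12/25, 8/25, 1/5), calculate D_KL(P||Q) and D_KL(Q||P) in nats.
D_KL(P||Q) = 0.1713, D_KL(Q||P) = 0.1973

KL divergence is not symmetric: D_KL(P||Q) ≠ D_KL(Q||P) in general.

D_KL(P||Q) = 0.1713 nats
D_KL(Q||P) = 0.1973 nats

No, they are not equal!

This asymmetry is why KL divergence is not a true distance metric.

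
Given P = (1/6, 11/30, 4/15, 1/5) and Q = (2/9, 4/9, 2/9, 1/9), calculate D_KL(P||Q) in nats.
0.0477 nats

KL divergence: D_KL(P||Q) = Σ p(x) log(p(x)/q(x))

Computing term by term:
  x=0: 1/6 × log_e[(1/6)/(2/9)] = 1/6 × -0.2877 = -0.0479
  x=1: 11/30 × log_e[(11/30)/(4/9)] = 11/30 × -0.1924 = -0.0705
  x=2: 4/15 × log_e[(4/15)/(2/9)] = 4/15 × 0.1823 = 0.0486
  x=3: 1/5 × log_e[(1/5)/(1/9)] = 1/5 × 0.5878 = 0.1176

D_KL(P||Q) = 0.0477 nats

Note: KL divergence is always non-negative and equals 0 iff P = Q.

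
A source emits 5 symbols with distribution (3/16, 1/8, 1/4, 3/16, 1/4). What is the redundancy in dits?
0.0124 dits

Redundancy measures how far a source is from maximum entropy:
R = H_max - H(X)

Maximum entropy for 5 symbols: H_max = log_10(5) = 0.6990 dits
Actual entropy: H(X) = 0.6865 dits
Redundancy: R = 0.6990 - 0.6865 = 0.0124 dits

This redundancy represents potential for compression: the source could be compressed by 0.0124 dits per symbol.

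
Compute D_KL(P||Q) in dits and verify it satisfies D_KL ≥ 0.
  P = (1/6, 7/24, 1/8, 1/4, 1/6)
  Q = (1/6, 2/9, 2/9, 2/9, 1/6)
0.0160 dits

KL divergence satisfies the Gibbs inequality: D_KL(P||Q) ≥ 0 for all distributions P, Q.

D_KL(P||Q) = Σ p(x) log(p(x)/q(x))
Term by term:
  x=0: 1/6 × log_10[(1/6)/(1/6)] = 0.0000
  x=1: 7/24 × log_10[(7/24)/(2/9)] = 0.0344
  x=2: 1/8 × log_10[(1/8)/(2/9)] = -0.0312
  x=3: 1/4 × log_10[(1/4)/(2/9)] = 0.0128
  x=4: 1/6 × log_10[(1/6)/(1/6)] = 0.0000
D_KL(P||Q) = 0.0160 dits

D_KL(P||Q) = 0.0160 ≥ 0 ✓

This non-negativity is a fundamental property: relative entropy cannot be negative because it measures how different Q is from P.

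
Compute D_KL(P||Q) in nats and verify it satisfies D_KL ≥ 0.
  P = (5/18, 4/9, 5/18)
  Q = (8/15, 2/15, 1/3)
0.3033 nats

KL divergence satisfies the Gibbs inequality: D_KL(P||Q) ≥ 0 for all distributions P, Q.

D_KL(P||Q) = Σ p(x) log(p(x)/q(x))
Term by term:
  x=0: 5/18 × log_e[(5/18)/(8/15)] = -0.1812
  x=1: 4/9 × log_e[(4/9)/(2/15)] = 0.5351
  x=2: 5/18 × log_e[(5/18)/(1/3)] = -0.0506
D_KL(P||Q) = 0.3033 nats

D_KL(P||Q) = 0.3033 ≥ 0 ✓

This non-negativity is a fundamental property: relative entropy cannot be negative because it measures how different Q is from P.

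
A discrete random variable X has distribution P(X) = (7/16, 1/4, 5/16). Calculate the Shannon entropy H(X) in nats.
1.0717 nats

Shannon entropy is H(X) = -Σ p(x) log p(x).

For P = (7/16, 1/4, 5/16):
H = -7/16 × log_e(7/16) -1/4 × log_e(1/4) -5/16 × log_e(5/16)
H = 1.0717 nats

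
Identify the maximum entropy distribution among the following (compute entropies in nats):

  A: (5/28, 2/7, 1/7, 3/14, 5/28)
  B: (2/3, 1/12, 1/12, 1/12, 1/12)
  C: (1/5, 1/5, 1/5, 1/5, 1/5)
C

For a discrete distribution over n outcomes, entropy is maximized by the uniform distribution.

Computing entropies:
H(A) = 1.5813 nats
H(B) = 1.0986 nats
H(C) = 1.6094 nats

The uniform distribution (where all probabilities equal 1/5) achieves the maximum entropy of log_e(5) = 1.6094 nats.

Distribution C has the highest entropy.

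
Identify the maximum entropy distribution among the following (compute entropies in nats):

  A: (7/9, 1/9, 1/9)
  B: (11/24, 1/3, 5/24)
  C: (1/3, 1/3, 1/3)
C

For a discrete distribution over n outcomes, entropy is maximized by the uniform distribution.

Computing entropies:
H(A) = 0.6837 nats
H(B) = 1.0506 nats
H(C) = 1.0986 nats

The uniform distribution (where all probabilities equal 1/3) achieves the maximum entropy of log_e(3) = 1.0986 nats.

Distribution C has the highest entropy.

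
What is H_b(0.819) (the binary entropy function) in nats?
0.4729 nats

The binary entropy function is:
H(p) = -p log(p) - (1-p) log(1-p)

H(0.819) = -0.819 × log_e(0.819) - 0.181 × log_e(0.181)
H(0.819) = 0.4729 nats

Note: Binary entropy is maximized at p=0.5 (H=1 bit) and minimized at p=0 or p=1 (H=0).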